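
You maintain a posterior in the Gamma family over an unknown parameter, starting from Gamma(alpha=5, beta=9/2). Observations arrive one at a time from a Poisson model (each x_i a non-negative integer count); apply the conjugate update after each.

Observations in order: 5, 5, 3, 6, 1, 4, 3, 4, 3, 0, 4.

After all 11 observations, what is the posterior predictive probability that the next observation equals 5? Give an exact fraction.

19998478834864370304648663369936733413562138577615637004261852039188896/234506656247776905017748821460251500238366110067843569034036522087377377

obs 1: x=5 → posterior Gamma(10, 11/2)
obs 2: x=5 → posterior Gamma(15, 13/2)
obs 3: x=3 → posterior Gamma(18, 15/2)
obs 4: x=6 → posterior Gamma(24, 17/2)
obs 5: x=1 → posterior Gamma(25, 19/2)
obs 6: x=4 → posterior Gamma(29, 21/2)
obs 7: x=3 → posterior Gamma(32, 23/2)
obs 8: x=4 → posterior Gamma(36, 25/2)
obs 9: x=3 → posterior Gamma(39, 27/2)
obs 10: x=0 → posterior Gamma(39, 29/2)
obs 11: x=4 → posterior Gamma(43, 31/2)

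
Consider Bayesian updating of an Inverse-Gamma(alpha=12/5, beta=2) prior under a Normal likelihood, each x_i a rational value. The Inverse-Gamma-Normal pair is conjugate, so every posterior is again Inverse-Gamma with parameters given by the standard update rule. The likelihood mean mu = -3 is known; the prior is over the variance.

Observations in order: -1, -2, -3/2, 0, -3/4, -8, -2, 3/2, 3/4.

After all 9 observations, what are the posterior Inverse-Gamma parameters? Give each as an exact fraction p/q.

alpha=69/10, beta=685/16

obs 1: x=-1 → posterior Inverse-Gamma(29/10, 4)
obs 2: x=-2 → posterior Inverse-Gamma(17/5, 9/2)
obs 3: x=-3/2 → posterior Inverse-Gamma(39/10, 45/8)
obs 4: x=0 → posterior Inverse-Gamma(22/5, 81/8)
obs 5: x=-3/4 → posterior Inverse-Gamma(49/10, 405/32)
obs 6: x=-8 → posterior Inverse-Gamma(27/5, 805/32)
obs 7: x=-2 → posterior Inverse-Gamma(59/10, 821/32)
obs 8: x=3/2 → posterior Inverse-Gamma(32/5, 1145/32)
obs 9: x=3/4 → posterior Inverse-Gamma(69/10, 685/16)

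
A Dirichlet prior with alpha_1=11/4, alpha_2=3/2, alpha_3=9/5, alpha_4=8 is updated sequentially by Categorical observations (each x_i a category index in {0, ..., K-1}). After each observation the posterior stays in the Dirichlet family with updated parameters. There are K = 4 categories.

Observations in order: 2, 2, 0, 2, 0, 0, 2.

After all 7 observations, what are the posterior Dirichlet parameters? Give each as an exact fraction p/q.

alpha_1=23/4, alpha_2=3/2, alpha_3=29/5, alpha_4=8

obs 1: x=2 → posterior Dirichlet(11/4, 3/2, 14/5, 8)
obs 2: x=2 → posterior Dirichlet(11/4, 3/2, 19/5, 8)
obs 3: x=0 → posterior Dirichlet(15/4, 3/2, 19/5, 8)
obs 4: x=2 → posterior Dirichlet(15/4, 3/2, 24/5, 8)
obs 5: x=0 → posterior Dirichlet(19/4, 3/2, 24/5, 8)
obs 6: x=0 → posterior Dirichlet(23/4, 3/2, 24/5, 8)
obs 7: x=2 → posterior Dirichlet(23/4, 3/2, 29/5, 8)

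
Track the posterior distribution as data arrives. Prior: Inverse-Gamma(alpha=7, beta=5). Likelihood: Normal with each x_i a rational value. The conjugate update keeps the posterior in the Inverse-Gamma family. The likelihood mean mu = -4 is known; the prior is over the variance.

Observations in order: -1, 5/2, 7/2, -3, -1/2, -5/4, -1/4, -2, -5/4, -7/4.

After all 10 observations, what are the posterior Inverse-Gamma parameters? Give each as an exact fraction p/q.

obs 1: x=-1 → posterior Inverse-Gamma(15/2, 19/2)
obs 2: x=5/2 → posterior Inverse-Gamma(8, 245/8)
obs 3: x=7/2 → posterior Inverse-Gamma(17/2, 235/4)
obs 4: x=-3 → posterior Inverse-Gamma(9, 237/4)
obs 5: x=-1/2 → posterior Inverse-Gamma(19/2, 523/8)
obs 6: x=-5/4 → posterior Inverse-Gamma(10, 2213/32)
obs 7: x=-1/4 → posterior Inverse-Gamma(21/2, 1219/16)
obs 8: x=-2 → posterior Inverse-Gamma(11, 1251/16)
obs 9: x=-5/4 → posterior Inverse-Gamma(23/2, 2623/32)
obs 10: x=-7/4 → posterior Inverse-Gamma(12, 169/2)

alpha=12, beta=169/2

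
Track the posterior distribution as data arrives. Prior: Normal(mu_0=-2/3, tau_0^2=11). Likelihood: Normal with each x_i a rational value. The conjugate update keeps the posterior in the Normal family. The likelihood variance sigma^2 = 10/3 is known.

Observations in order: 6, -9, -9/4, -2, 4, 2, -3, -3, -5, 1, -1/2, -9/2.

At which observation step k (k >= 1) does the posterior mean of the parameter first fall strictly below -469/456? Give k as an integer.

obs 1: x=6 → posterior Normal(574/129, 110/43)
obs 2: x=-9 → posterior Normal(-317/228, 55/38)
obs 3: x=-9/4 → posterior Normal(-2159/1308, 110/109)
obs 4: x=-2 → posterior Normal(-2951/1704, 55/71)
obs 5: x=4 → posterior Normal(-1367/2100, 22/35)
obs 6: x=2 → posterior Normal(-575/2496, 55/104)
obs 7: x=-3 → posterior Normal(-1763/2892, 110/241)
obs 8: x=-3 → posterior Normal(-2951/3288, 55/137)
obs 9: x=-5 → posterior Normal(-4931/3684, 110/307)
obs 10: x=1 → posterior Normal(-907/816, 11/34)
obs 11: x=-1/2 → posterior Normal(-4733/4476, 110/373)
obs 12: x=-9/2 → posterior Normal(-6515/4872, 55/203)

k = 2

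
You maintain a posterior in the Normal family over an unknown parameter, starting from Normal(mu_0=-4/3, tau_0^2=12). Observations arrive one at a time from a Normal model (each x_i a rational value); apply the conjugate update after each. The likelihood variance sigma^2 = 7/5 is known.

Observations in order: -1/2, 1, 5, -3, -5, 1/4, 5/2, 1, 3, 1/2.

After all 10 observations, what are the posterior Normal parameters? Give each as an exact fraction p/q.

obs 1: x=-1/2 → posterior Normal(-118/201, 84/67)
obs 2: x=1 → posterior Normal(62/381, 84/127)
obs 3: x=5 → posterior Normal(962/561, 84/187)
obs 4: x=-3 → posterior Normal(422/741, 84/247)
obs 5: x=-5 → posterior Normal(-478/921, 84/307)
obs 6: x=1/4 → posterior Normal(-433/1101, 84/367)
obs 7: x=5/2 → posterior Normal(17/1281, 12/61)
obs 8: x=1 → posterior Normal(197/1461, 84/487)
obs 9: x=3 → posterior Normal(737/1641, 84/547)
obs 10: x=1/2 → posterior Normal(827/1821, 84/607)

mu_0=827/1821, tau_0^2=84/607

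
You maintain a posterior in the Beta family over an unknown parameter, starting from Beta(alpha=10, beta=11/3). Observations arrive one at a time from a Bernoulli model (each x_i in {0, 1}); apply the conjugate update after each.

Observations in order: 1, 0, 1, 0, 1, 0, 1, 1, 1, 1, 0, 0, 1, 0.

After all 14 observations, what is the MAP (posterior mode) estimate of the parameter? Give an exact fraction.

51/77

obs 1: x=1 → posterior Beta(11, 11/3)
obs 2: x=0 → posterior Beta(11, 14/3)
obs 3: x=1 → posterior Beta(12, 14/3)
obs 4: x=0 → posterior Beta(12, 17/3)
obs 5: x=1 → posterior Beta(13, 17/3)
obs 6: x=0 → posterior Beta(13, 20/3)
obs 7: x=1 → posterior Beta(14, 20/3)
obs 8: x=1 → posterior Beta(15, 20/3)
obs 9: x=1 → posterior Beta(16, 20/3)
obs 10: x=1 → posterior Beta(17, 20/3)
obs 11: x=0 → posterior Beta(17, 23/3)
obs 12: x=0 → posterior Beta(17, 26/3)
obs 13: x=1 → posterior Beta(18, 26/3)
obs 14: x=0 → posterior Beta(18, 29/3)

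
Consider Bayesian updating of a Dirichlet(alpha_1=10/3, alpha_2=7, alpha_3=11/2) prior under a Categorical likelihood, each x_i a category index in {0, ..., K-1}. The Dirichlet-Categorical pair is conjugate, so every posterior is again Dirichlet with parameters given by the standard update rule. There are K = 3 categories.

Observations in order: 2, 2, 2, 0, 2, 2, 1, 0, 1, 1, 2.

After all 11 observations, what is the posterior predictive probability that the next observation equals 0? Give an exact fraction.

32/161

obs 1: x=2 → posterior Dirichlet(10/3, 7, 13/2)
obs 2: x=2 → posterior Dirichlet(10/3, 7, 15/2)
obs 3: x=2 → posterior Dirichlet(10/3, 7, 17/2)
obs 4: x=0 → posterior Dirichlet(13/3, 7, 17/2)
obs 5: x=2 → posterior Dirichlet(13/3, 7, 19/2)
obs 6: x=2 → posterior Dirichlet(13/3, 7, 21/2)
obs 7: x=1 → posterior Dirichlet(13/3, 8, 21/2)
obs 8: x=0 → posterior Dirichlet(16/3, 8, 21/2)
obs 9: x=1 → posterior Dirichlet(16/3, 9, 21/2)
obs 10: x=1 → posterior Dirichlet(16/3, 10, 21/2)
obs 11: x=2 → posterior Dirichlet(16/3, 10, 23/2)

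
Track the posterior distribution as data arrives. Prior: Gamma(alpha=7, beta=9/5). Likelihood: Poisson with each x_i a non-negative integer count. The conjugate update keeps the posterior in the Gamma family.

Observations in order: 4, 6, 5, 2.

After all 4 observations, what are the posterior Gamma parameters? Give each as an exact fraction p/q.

alpha=24, beta=29/5

obs 1: x=4 → posterior Gamma(11, 14/5)
obs 2: x=6 → posterior Gamma(17, 19/5)
obs 3: x=5 → posterior Gamma(22, 24/5)
obs 4: x=2 → posterior Gamma(24, 29/5)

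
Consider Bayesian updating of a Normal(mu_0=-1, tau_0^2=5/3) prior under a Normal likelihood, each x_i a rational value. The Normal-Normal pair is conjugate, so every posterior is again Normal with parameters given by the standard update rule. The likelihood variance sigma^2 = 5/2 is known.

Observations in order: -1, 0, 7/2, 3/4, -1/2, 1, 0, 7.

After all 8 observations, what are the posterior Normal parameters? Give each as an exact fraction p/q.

mu_0=37/38, tau_0^2=5/19

obs 1: x=-1 → posterior Normal(-1, 1)
obs 2: x=0 → posterior Normal(-5/7, 5/7)
obs 3: x=7/2 → posterior Normal(2/9, 5/9)
obs 4: x=3/4 → posterior Normal(7/22, 5/11)
obs 5: x=-1/2 → posterior Normal(5/26, 5/13)
obs 6: x=1 → posterior Normal(3/10, 1/3)
obs 7: x=0 → posterior Normal(9/34, 5/17)
obs 8: x=7 → posterior Normal(37/38, 5/19)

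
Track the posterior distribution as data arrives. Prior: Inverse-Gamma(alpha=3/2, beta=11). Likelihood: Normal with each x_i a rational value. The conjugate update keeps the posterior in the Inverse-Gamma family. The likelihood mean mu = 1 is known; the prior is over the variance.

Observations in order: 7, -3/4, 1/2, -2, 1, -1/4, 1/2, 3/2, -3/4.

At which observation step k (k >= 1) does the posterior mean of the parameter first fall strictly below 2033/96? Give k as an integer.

k = 2

obs 1: x=7 → posterior Inverse-Gamma(2, 29)
obs 2: x=-3/4 → posterior Inverse-Gamma(5/2, 977/32)
obs 3: x=1/2 → posterior Inverse-Gamma(3, 981/32)
obs 4: x=-2 → posterior Inverse-Gamma(7/2, 1125/32)
obs 5: x=1 → posterior Inverse-Gamma(4, 1125/32)
obs 6: x=-1/4 → posterior Inverse-Gamma(9/2, 575/16)
obs 7: x=1/2 → posterior Inverse-Gamma(5, 577/16)
obs 8: x=3/2 → posterior Inverse-Gamma(11/2, 579/16)
obs 9: x=-3/4 → posterior Inverse-Gamma(6, 1207/32)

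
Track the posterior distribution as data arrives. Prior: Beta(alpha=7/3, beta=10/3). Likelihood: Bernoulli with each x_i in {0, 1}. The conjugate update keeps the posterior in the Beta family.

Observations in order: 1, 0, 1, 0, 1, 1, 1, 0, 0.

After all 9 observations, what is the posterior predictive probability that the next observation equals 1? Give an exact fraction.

obs 1: x=1 → posterior Beta(10/3, 10/3)
obs 2: x=0 → posterior Beta(10/3, 13/3)
obs 3: x=1 → posterior Beta(13/3, 13/3)
obs 4: x=0 → posterior Beta(13/3, 16/3)
obs 5: x=1 → posterior Beta(16/3, 16/3)
obs 6: x=1 → posterior Beta(19/3, 16/3)
obs 7: x=1 → posterior Beta(22/3, 16/3)
obs 8: x=0 → posterior Beta(22/3, 19/3)
obs 9: x=0 → posterior Beta(22/3, 22/3)

1/2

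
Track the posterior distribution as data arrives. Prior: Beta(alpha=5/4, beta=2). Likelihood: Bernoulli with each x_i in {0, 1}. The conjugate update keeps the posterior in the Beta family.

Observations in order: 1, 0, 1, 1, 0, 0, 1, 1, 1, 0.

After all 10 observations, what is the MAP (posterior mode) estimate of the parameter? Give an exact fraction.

5/9

obs 1: x=1 → posterior Beta(9/4, 2)
obs 2: x=0 → posterior Beta(9/4, 3)
obs 3: x=1 → posterior Beta(13/4, 3)
obs 4: x=1 → posterior Beta(17/4, 3)
obs 5: x=0 → posterior Beta(17/4, 4)
obs 6: x=0 → posterior Beta(17/4, 5)
obs 7: x=1 → posterior Beta(21/4, 5)
obs 8: x=1 → posterior Beta(25/4, 5)
obs 9: x=1 → posterior Beta(29/4, 5)
obs 10: x=0 → posterior Beta(29/4, 6)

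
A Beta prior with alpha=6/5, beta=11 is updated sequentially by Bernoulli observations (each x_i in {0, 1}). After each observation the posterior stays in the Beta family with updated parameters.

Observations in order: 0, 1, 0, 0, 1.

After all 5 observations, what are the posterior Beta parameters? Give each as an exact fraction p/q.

obs 1: x=0 → posterior Beta(6/5, 12)
obs 2: x=1 → posterior Beta(11/5, 12)
obs 3: x=0 → posterior Beta(11/5, 13)
obs 4: x=0 → posterior Beta(11/5, 14)
obs 5: x=1 → posterior Beta(16/5, 14)

alpha=16/5, beta=14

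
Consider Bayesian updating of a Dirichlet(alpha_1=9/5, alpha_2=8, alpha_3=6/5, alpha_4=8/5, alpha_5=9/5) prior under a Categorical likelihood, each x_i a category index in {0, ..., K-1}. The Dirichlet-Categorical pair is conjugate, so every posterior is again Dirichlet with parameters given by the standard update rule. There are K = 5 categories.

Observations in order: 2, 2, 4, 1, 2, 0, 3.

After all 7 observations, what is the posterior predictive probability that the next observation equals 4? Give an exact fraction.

14/107

obs 1: x=2 → posterior Dirichlet(9/5, 8, 11/5, 8/5, 9/5)
obs 2: x=2 → posterior Dirichlet(9/5, 8, 16/5, 8/5, 9/5)
obs 3: x=4 → posterior Dirichlet(9/5, 8, 16/5, 8/5, 14/5)
obs 4: x=1 → posterior Dirichlet(9/5, 9, 16/5, 8/5, 14/5)
obs 5: x=2 → posterior Dirichlet(9/5, 9, 21/5, 8/5, 14/5)
obs 6: x=0 → posterior Dirichlet(14/5, 9, 21/5, 8/5, 14/5)
obs 7: x=3 → posterior Dirichlet(14/5, 9, 21/5, 13/5, 14/5)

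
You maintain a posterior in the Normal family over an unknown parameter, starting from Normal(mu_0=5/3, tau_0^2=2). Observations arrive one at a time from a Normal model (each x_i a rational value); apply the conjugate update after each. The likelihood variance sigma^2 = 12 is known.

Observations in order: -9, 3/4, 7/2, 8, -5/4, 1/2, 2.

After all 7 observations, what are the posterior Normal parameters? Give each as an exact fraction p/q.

obs 1: x=-9 → posterior Normal(1/7, 12/7)
obs 2: x=3/4 → posterior Normal(7/32, 3/2)
obs 3: x=7/2 → posterior Normal(7/12, 4/3)
obs 4: x=8 → posterior Normal(53/40, 6/5)
obs 5: x=-5/4 → posterior Normal(12/11, 12/11)
obs 6: x=1/2 → posterior Normal(25/24, 1)
obs 7: x=2 → posterior Normal(29/26, 12/13)

mu_0=29/26, tau_0^2=12/13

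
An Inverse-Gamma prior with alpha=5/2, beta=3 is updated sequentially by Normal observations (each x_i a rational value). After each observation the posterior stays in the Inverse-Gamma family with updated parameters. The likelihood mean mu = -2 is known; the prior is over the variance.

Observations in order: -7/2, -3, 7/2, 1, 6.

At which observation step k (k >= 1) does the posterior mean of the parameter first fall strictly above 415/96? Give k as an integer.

k = 3

obs 1: x=-7/2 → posterior Inverse-Gamma(3, 33/8)
obs 2: x=-3 → posterior Inverse-Gamma(7/2, 37/8)
obs 3: x=7/2 → posterior Inverse-Gamma(4, 79/4)
obs 4: x=1 → posterior Inverse-Gamma(9/2, 97/4)
obs 5: x=6 → posterior Inverse-Gamma(5, 225/4)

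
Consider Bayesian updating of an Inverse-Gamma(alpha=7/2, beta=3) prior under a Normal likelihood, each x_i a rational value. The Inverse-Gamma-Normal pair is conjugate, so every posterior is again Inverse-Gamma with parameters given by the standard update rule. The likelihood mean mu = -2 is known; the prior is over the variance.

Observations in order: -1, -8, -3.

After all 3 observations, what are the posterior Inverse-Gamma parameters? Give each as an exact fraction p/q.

obs 1: x=-1 → posterior Inverse-Gamma(4, 7/2)
obs 2: x=-8 → posterior Inverse-Gamma(9/2, 43/2)
obs 3: x=-3 → posterior Inverse-Gamma(5, 22)

alpha=5, beta=22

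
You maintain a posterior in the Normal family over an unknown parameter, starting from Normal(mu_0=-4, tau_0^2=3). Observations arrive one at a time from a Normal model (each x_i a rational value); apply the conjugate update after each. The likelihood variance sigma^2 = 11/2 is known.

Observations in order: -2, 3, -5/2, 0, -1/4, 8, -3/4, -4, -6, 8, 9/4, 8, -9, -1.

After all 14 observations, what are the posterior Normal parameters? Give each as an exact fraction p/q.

mu_0=-43/190, tau_0^2=33/95

obs 1: x=-2 → posterior Normal(-56/17, 33/17)
obs 2: x=3 → posterior Normal(-38/23, 33/23)
obs 3: x=-5/2 → posterior Normal(-53/29, 33/29)
obs 4: x=0 → posterior Normal(-53/35, 33/35)
obs 5: x=-1/4 → posterior Normal(-109/82, 33/41)
obs 6: x=8 → posterior Normal(-13/94, 33/47)
obs 7: x=-3/4 → posterior Normal(-11/53, 33/53)
obs 8: x=-4 → posterior Normal(-35/59, 33/59)
obs 9: x=-6 → posterior Normal(-71/65, 33/65)
obs 10: x=8 → posterior Normal(-23/71, 33/71)
obs 11: x=9/4 → posterior Normal(-19/154, 3/7)
obs 12: x=8 → posterior Normal(77/166, 33/83)
obs 13: x=-9 → posterior Normal(-31/178, 33/89)
obs 14: x=-1 → posterior Normal(-43/190, 33/95)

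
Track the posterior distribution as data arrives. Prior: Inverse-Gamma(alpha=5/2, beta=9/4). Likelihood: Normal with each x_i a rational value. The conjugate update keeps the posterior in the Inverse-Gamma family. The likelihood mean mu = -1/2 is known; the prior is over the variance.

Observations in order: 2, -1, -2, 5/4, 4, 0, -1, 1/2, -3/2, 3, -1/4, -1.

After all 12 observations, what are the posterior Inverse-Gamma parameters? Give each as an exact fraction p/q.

alpha=17/2, beta=413/16

obs 1: x=2 → posterior Inverse-Gamma(3, 43/8)
obs 2: x=-1 → posterior Inverse-Gamma(7/2, 11/2)
obs 3: x=-2 → posterior Inverse-Gamma(4, 53/8)
obs 4: x=5/4 → posterior Inverse-Gamma(9/2, 261/32)
obs 5: x=4 → posterior Inverse-Gamma(5, 585/32)
obs 6: x=0 → posterior Inverse-Gamma(11/2, 589/32)
obs 7: x=-1 → posterior Inverse-Gamma(6, 593/32)
obs 8: x=1/2 → posterior Inverse-Gamma(13/2, 609/32)
obs 9: x=-3/2 → posterior Inverse-Gamma(7, 625/32)
obs 10: x=3 → posterior Inverse-Gamma(15/2, 821/32)
obs 11: x=-1/4 → posterior Inverse-Gamma(8, 411/16)
obs 12: x=-1 → posterior Inverse-Gamma(17/2, 413/16)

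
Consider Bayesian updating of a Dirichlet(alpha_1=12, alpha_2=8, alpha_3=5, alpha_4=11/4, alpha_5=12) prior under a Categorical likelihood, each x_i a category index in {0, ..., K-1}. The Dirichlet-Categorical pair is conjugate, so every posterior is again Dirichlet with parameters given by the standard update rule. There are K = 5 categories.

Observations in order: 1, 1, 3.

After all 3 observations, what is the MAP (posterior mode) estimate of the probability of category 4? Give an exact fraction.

44/151

obs 1: x=1 → posterior Dirichlet(12, 9, 5, 11/4, 12)
obs 2: x=1 → posterior Dirichlet(12, 10, 5, 11/4, 12)
obs 3: x=3 → posterior Dirichlet(12, 10, 5, 15/4, 12)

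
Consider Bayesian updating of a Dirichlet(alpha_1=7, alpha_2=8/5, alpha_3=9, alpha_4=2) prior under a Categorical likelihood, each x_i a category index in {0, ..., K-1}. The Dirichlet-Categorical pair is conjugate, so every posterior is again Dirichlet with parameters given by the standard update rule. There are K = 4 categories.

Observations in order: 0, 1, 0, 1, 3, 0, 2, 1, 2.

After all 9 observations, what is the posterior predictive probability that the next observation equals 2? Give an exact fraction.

obs 1: x=0 → posterior Dirichlet(8, 8/5, 9, 2)
obs 2: x=1 → posterior Dirichlet(8, 13/5, 9, 2)
obs 3: x=0 → posterior Dirichlet(9, 13/5, 9, 2)
obs 4: x=1 → posterior Dirichlet(9, 18/5, 9, 2)
obs 5: x=3 → posterior Dirichlet(9, 18/5, 9, 3)
obs 6: x=0 → posterior Dirichlet(10, 18/5, 9, 3)
obs 7: x=2 → posterior Dirichlet(10, 18/5, 10, 3)
obs 8: x=1 → posterior Dirichlet(10, 23/5, 10, 3)
obs 9: x=2 → posterior Dirichlet(10, 23/5, 11, 3)

5/13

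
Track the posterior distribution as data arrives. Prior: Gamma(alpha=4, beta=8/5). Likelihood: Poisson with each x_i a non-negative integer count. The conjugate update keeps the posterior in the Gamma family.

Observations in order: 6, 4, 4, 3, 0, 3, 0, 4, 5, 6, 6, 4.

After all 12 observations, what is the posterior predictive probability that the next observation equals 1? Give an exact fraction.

152090751908289030520417387771757661271461667124574877816775378886730202599672510175940444160/1466030501193266624786348127484078622417278600812603992294133512054812216525878074998285063249

obs 1: x=6 → posterior Gamma(10, 13/5)
obs 2: x=4 → posterior Gamma(14, 18/5)
obs 3: x=4 → posterior Gamma(18, 23/5)
obs 4: x=3 → posterior Gamma(21, 28/5)
obs 5: x=0 → posterior Gamma(21, 33/5)
obs 6: x=3 → posterior Gamma(24, 38/5)
obs 7: x=0 → posterior Gamma(24, 43/5)
obs 8: x=4 → posterior Gamma(28, 48/5)
obs 9: x=5 → posterior Gamma(33, 53/5)
obs 10: x=6 → posterior Gamma(39, 58/5)
obs 11: x=6 → posterior Gamma(45, 63/5)
obs 12: x=4 → posterior Gamma(49, 68/5)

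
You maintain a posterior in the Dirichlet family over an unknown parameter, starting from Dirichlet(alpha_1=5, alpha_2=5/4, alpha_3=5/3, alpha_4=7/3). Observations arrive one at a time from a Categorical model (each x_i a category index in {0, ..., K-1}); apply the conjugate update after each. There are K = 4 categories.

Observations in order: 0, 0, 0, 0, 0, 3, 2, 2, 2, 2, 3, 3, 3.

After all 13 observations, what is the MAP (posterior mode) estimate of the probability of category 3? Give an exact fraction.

64/231

obs 1: x=0 → posterior Dirichlet(6, 5/4, 5/3, 7/3)
obs 2: x=0 → posterior Dirichlet(7, 5/4, 5/3, 7/3)
obs 3: x=0 → posterior Dirichlet(8, 5/4, 5/3, 7/3)
obs 4: x=0 → posterior Dirichlet(9, 5/4, 5/3, 7/3)
obs 5: x=0 → posterior Dirichlet(10, 5/4, 5/3, 7/3)
obs 6: x=3 → posterior Dirichlet(10, 5/4, 5/3, 10/3)
obs 7: x=2 → posterior Dirichlet(10, 5/4, 8/3, 10/3)
obs 8: x=2 → posterior Dirichlet(10, 5/4, 11/3, 10/3)
obs 9: x=2 → posterior Dirichlet(10, 5/4, 14/3, 10/3)
obs 10: x=2 → posterior Dirichlet(10, 5/4, 17/3, 10/3)
obs 11: x=3 → posterior Dirichlet(10, 5/4, 17/3, 13/3)
obs 12: x=3 → posterior Dirichlet(10, 5/4, 17/3, 16/3)
obs 13: x=3 → posterior Dirichlet(10, 5/4, 17/3, 19/3)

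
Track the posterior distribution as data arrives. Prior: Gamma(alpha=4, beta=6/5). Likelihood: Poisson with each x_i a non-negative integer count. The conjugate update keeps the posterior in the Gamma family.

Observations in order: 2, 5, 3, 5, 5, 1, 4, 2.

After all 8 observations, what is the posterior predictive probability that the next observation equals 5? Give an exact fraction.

obs 1: x=2 → posterior Gamma(6, 11/5)
obs 2: x=5 → posterior Gamma(11, 16/5)
obs 3: x=3 → posterior Gamma(14, 21/5)
obs 4: x=5 → posterior Gamma(19, 26/5)
obs 5: x=5 → posterior Gamma(24, 31/5)
obs 6: x=1 → posterior Gamma(25, 36/5)
obs 7: x=4 → posterior Gamma(29, 41/5)
obs 8: x=2 → posterior Gamma(31, 46/5)

209548815274585253738219264118928982656533560776510668800000/1746133394186433141902839471825756172108207104953451708842753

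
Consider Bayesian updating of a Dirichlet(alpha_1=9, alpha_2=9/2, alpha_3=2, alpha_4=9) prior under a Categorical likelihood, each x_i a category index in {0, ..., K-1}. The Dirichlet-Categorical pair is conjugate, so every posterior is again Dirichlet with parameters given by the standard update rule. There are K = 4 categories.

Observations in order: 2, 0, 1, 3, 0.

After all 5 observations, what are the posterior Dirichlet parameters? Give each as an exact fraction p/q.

obs 1: x=2 → posterior Dirichlet(9, 9/2, 3, 9)
obs 2: x=0 → posterior Dirichlet(10, 9/2, 3, 9)
obs 3: x=1 → posterior Dirichlet(10, 11/2, 3, 9)
obs 4: x=3 → posterior Dirichlet(10, 11/2, 3, 10)
obs 5: x=0 → posterior Dirichlet(11, 11/2, 3, 10)

alpha_1=11, alpha_2=11/2, alpha_3=3, alpha_4=10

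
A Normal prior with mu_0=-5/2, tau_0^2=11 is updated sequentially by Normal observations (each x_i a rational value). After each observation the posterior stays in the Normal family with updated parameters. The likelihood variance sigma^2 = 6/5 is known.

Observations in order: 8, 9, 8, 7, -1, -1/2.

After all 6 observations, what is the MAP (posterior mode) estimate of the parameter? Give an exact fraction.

475/96

obs 1: x=8 → posterior Normal(425/61, 66/61)
obs 2: x=9 → posterior Normal(230/29, 33/58)
obs 3: x=8 → posterior Normal(1360/171, 22/57)
obs 4: x=7 → posterior Normal(1745/226, 33/113)
obs 5: x=-1 → posterior Normal(1690/281, 66/281)
obs 6: x=-1/2 → posterior Normal(475/96, 11/56)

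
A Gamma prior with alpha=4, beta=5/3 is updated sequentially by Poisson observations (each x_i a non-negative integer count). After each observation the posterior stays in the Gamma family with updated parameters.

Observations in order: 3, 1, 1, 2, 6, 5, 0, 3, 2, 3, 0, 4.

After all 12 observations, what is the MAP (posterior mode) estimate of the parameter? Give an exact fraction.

99/41

obs 1: x=3 → posterior Gamma(7, 8/3)
obs 2: x=1 → posterior Gamma(8, 11/3)
obs 3: x=1 → posterior Gamma(9, 14/3)
obs 4: x=2 → posterior Gamma(11, 17/3)
obs 5: x=6 → posterior Gamma(17, 20/3)
obs 6: x=5 → posterior Gamma(22, 23/3)
obs 7: x=0 → posterior Gamma(22, 26/3)
obs 8: x=3 → posterior Gamma(25, 29/3)
obs 9: x=2 → posterior Gamma(27, 32/3)
obs 10: x=3 → posterior Gamma(30, 35/3)
obs 11: x=0 → posterior Gamma(30, 38/3)
obs 12: x=4 → posterior Gamma(34, 41/3)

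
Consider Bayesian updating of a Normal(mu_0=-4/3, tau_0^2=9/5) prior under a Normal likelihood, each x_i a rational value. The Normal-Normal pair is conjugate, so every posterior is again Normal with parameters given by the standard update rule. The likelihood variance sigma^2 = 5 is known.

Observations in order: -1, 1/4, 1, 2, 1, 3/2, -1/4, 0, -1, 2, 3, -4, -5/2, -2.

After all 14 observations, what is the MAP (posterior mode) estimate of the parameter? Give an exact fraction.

-100/453

obs 1: x=-1 → posterior Normal(-127/102, 45/34)
obs 2: x=1/4 → posterior Normal(-481/516, 45/43)
obs 3: x=1 → posterior Normal(-373/624, 45/52)
obs 4: x=2 → posterior Normal(-157/732, 45/61)
obs 5: x=1 → posterior Normal(-7/120, 9/14)
obs 6: x=3/2 → posterior Normal(113/948, 45/79)
obs 7: x=-1/4 → posterior Normal(43/528, 45/88)
obs 8: x=0 → posterior Normal(43/582, 45/97)
obs 9: x=-1 → posterior Normal(-11/636, 45/106)
obs 10: x=2 → posterior Normal(97/690, 9/23)
obs 11: x=3 → posterior Normal(259/744, 45/124)
obs 12: x=-4 → posterior Normal(43/798, 45/133)
obs 13: x=-5/2 → posterior Normal(-23/213, 45/142)
obs 14: x=-2 → posterior Normal(-100/453, 45/151)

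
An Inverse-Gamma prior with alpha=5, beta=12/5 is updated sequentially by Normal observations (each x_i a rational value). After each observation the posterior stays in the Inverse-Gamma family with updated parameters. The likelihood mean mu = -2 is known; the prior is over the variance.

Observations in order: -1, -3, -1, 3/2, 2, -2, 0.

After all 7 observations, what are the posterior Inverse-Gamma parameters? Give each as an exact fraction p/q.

obs 1: x=-1 → posterior Inverse-Gamma(11/2, 29/10)
obs 2: x=-3 → posterior Inverse-Gamma(6, 17/5)
obs 3: x=-1 → posterior Inverse-Gamma(13/2, 39/10)
obs 4: x=3/2 → posterior Inverse-Gamma(7, 401/40)
obs 5: x=2 → posterior Inverse-Gamma(15/2, 721/40)
obs 6: x=-2 → posterior Inverse-Gamma(8, 721/40)
obs 7: x=0 → posterior Inverse-Gamma(17/2, 801/40)

alpha=17/2, beta=801/40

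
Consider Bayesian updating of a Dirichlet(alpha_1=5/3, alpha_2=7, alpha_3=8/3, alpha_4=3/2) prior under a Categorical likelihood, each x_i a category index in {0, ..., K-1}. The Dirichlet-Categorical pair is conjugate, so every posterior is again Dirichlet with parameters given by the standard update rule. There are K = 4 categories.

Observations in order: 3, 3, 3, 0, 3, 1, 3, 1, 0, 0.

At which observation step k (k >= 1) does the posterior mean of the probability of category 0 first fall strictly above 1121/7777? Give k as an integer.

k = 4

obs 1: x=3 → posterior Dirichlet(5/3, 7, 8/3, 5/2)
obs 2: x=3 → posterior Dirichlet(5/3, 7, 8/3, 7/2)
obs 3: x=3 → posterior Dirichlet(5/3, 7, 8/3, 9/2)
obs 4: x=0 → posterior Dirichlet(8/3, 7, 8/3, 9/2)
obs 5: x=3 → posterior Dirichlet(8/3, 7, 8/3, 11/2)
obs 6: x=1 → posterior Dirichlet(8/3, 8, 8/3, 11/2)
obs 7: x=3 → posterior Dirichlet(8/3, 8, 8/3, 13/2)
obs 8: x=1 → posterior Dirichlet(8/3, 9, 8/3, 13/2)
obs 9: x=0 → posterior Dirichlet(11/3, 9, 8/3, 13/2)
obs 10: x=0 → posterior Dirichlet(14/3, 9, 8/3, 13/2)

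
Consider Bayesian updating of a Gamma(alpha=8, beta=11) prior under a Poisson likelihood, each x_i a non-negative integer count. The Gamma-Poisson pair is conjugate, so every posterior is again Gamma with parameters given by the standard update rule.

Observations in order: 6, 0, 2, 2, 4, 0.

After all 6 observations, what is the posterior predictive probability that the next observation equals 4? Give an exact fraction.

7429110193996264003010946507925/216797932898487941795237553242112

obs 1: x=6 → posterior Gamma(14, 12)
obs 2: x=0 → posterior Gamma(14, 13)
obs 3: x=2 → posterior Gamma(16, 14)
obs 4: x=2 → posterior Gamma(18, 15)
obs 5: x=4 → posterior Gamma(22, 16)
obs 6: x=0 → posterior Gamma(22, 17)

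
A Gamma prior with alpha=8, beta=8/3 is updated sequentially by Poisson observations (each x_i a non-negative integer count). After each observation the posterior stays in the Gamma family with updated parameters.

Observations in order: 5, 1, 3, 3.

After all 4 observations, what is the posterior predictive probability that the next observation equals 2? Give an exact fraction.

198180864000000000000000000000/907846434775996175406740561329

obs 1: x=5 → posterior Gamma(13, 11/3)
obs 2: x=1 → posterior Gamma(14, 14/3)
obs 3: x=3 → posterior Gamma(17, 17/3)
obs 4: x=3 → posterior Gamma(20, 20/3)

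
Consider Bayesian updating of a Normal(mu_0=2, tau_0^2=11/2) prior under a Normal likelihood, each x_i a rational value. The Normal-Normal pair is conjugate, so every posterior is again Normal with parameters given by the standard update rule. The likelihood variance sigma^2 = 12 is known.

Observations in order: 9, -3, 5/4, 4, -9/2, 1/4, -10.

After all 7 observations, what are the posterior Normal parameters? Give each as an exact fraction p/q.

mu_0=15/101, tau_0^2=132/101

obs 1: x=9 → posterior Normal(21/5, 132/35)
obs 2: x=-3 → posterior Normal(57/23, 66/23)
obs 3: x=5/4 → posterior Normal(511/228, 44/19)
obs 4: x=4 → posterior Normal(687/272, 33/17)
obs 5: x=-9/2 → posterior Normal(489/316, 132/79)
obs 6: x=1/4 → posterior Normal(25/18, 22/15)
obs 7: x=-10 → posterior Normal(15/101, 132/101)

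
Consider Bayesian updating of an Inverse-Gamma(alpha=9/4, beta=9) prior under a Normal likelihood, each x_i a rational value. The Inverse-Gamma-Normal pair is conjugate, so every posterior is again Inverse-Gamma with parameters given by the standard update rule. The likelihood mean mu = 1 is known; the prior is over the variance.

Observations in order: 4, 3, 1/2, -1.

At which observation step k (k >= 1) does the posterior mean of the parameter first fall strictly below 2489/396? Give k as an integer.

obs 1: x=4 → posterior Inverse-Gamma(11/4, 27/2)
obs 2: x=3 → posterior Inverse-Gamma(13/4, 31/2)
obs 3: x=1/2 → posterior Inverse-Gamma(15/4, 125/8)
obs 4: x=-1 → posterior Inverse-Gamma(17/4, 141/8)

k = 3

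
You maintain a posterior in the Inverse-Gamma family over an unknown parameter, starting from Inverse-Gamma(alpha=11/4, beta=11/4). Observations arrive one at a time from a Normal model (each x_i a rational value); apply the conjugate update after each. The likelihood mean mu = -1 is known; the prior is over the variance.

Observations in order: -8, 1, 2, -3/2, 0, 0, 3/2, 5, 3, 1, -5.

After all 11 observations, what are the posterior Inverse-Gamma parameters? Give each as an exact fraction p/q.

obs 1: x=-8 → posterior Inverse-Gamma(13/4, 109/4)
obs 2: x=1 → posterior Inverse-Gamma(15/4, 117/4)
obs 3: x=2 → posterior Inverse-Gamma(17/4, 135/4)
obs 4: x=-3/2 → posterior Inverse-Gamma(19/4, 271/8)
obs 5: x=0 → posterior Inverse-Gamma(21/4, 275/8)
obs 6: x=0 → posterior Inverse-Gamma(23/4, 279/8)
obs 7: x=3/2 → posterior Inverse-Gamma(25/4, 38)
obs 8: x=5 → posterior Inverse-Gamma(27/4, 56)
obs 9: x=3 → posterior Inverse-Gamma(29/4, 64)
obs 10: x=1 → posterior Inverse-Gamma(31/4, 66)
obs 11: x=-5 → posterior Inverse-Gamma(33/4, 74)

alpha=33/4, beta=74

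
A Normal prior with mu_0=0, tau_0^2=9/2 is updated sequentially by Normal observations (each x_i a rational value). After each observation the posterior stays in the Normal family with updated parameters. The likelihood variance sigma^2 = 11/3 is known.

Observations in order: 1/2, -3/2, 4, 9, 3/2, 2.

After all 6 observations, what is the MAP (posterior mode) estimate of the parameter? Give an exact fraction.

837/368

obs 1: x=1/2 → posterior Normal(27/98, 99/49)
obs 2: x=-3/2 → posterior Normal(-27/76, 99/76)
obs 3: x=4 → posterior Normal(81/103, 99/103)
obs 4: x=9 → posterior Normal(162/65, 99/130)
obs 5: x=3/2 → posterior Normal(729/314, 99/157)
obs 6: x=2 → posterior Normal(837/368, 99/184)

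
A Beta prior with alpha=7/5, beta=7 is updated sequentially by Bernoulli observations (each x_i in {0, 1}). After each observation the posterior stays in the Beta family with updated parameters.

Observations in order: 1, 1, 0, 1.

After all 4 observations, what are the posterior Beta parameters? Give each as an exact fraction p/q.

alpha=22/5, beta=8

obs 1: x=1 → posterior Beta(12/5, 7)
obs 2: x=1 → posterior Beta(17/5, 7)
obs 3: x=0 → posterior Beta(17/5, 8)
obs 4: x=1 → posterior Beta(22/5, 8)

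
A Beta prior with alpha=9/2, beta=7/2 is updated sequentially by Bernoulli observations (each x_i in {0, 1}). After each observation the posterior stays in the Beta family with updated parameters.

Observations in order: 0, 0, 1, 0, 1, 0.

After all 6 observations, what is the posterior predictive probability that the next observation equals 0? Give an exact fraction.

15/28

obs 1: x=0 → posterior Beta(9/2, 9/2)
obs 2: x=0 → posterior Beta(9/2, 11/2)
obs 3: x=1 → posterior Beta(11/2, 11/2)
obs 4: x=0 → posterior Beta(11/2, 13/2)
obs 5: x=1 → posterior Beta(13/2, 13/2)
obs 6: x=0 → posterior Beta(13/2, 15/2)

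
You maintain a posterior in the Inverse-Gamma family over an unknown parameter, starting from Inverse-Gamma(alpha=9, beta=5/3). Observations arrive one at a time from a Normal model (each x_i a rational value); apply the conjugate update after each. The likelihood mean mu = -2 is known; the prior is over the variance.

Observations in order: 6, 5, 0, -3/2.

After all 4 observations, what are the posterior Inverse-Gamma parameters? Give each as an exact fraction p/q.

obs 1: x=6 → posterior Inverse-Gamma(19/2, 101/3)
obs 2: x=5 → posterior Inverse-Gamma(10, 349/6)
obs 3: x=0 → posterior Inverse-Gamma(21/2, 361/6)
obs 4: x=-3/2 → posterior Inverse-Gamma(11, 1447/24)

alpha=11, beta=1447/24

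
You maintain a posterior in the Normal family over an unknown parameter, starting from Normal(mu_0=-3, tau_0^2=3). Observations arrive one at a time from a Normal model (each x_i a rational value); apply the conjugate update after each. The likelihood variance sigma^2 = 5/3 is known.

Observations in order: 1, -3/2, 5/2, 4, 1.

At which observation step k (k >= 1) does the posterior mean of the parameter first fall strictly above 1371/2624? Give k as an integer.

k = 4

obs 1: x=1 → posterior Normal(-3/7, 15/14)
obs 2: x=-3/2 → posterior Normal(-39/46, 15/23)
obs 3: x=5/2 → posterior Normal(3/32, 15/32)
obs 4: x=4 → posterior Normal(39/41, 15/41)
obs 5: x=1 → posterior Normal(24/25, 3/10)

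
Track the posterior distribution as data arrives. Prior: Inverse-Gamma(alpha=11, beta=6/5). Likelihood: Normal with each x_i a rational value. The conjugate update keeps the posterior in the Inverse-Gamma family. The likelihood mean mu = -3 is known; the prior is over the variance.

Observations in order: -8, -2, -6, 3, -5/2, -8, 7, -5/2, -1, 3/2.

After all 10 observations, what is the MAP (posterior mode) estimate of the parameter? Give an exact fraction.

obs 1: x=-8 → posterior Inverse-Gamma(23/2, 137/10)
obs 2: x=-2 → posterior Inverse-Gamma(12, 71/5)
obs 3: x=-6 → posterior Inverse-Gamma(25/2, 187/10)
obs 4: x=3 → posterior Inverse-Gamma(13, 367/10)
obs 5: x=-5/2 → posterior Inverse-Gamma(27/2, 1473/40)
obs 6: x=-8 → posterior Inverse-Gamma(14, 1973/40)
obs 7: x=7 → posterior Inverse-Gamma(29/2, 3973/40)
obs 8: x=-5/2 → posterior Inverse-Gamma(15, 1989/20)
obs 9: x=-1 → posterior Inverse-Gamma(31/2, 2029/20)
obs 10: x=3/2 → posterior Inverse-Gamma(16, 4463/40)

4463/680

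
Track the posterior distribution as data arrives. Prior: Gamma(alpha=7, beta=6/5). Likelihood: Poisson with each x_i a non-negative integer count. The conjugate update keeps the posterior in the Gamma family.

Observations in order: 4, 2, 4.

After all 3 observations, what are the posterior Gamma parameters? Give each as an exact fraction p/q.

alpha=17, beta=21/5

obs 1: x=4 → posterior Gamma(11, 11/5)
obs 2: x=2 → posterior Gamma(13, 16/5)
obs 3: x=4 → posterior Gamma(17, 21/5)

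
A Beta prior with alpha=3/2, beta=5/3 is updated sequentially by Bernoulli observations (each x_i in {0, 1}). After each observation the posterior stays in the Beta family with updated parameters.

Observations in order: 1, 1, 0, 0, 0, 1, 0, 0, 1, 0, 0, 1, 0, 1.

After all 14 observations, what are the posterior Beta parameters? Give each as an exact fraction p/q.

alpha=15/2, beta=29/3

obs 1: x=1 → posterior Beta(5/2, 5/3)
obs 2: x=1 → posterior Beta(7/2, 5/3)
obs 3: x=0 → posterior Beta(7/2, 8/3)
obs 4: x=0 → posterior Beta(7/2, 11/3)
obs 5: x=0 → posterior Beta(7/2, 14/3)
obs 6: x=1 → posterior Beta(9/2, 14/3)
obs 7: x=0 → posterior Beta(9/2, 17/3)
obs 8: x=0 → posterior Beta(9/2, 20/3)
obs 9: x=1 → posterior Beta(11/2, 20/3)
obs 10: x=0 → posterior Beta(11/2, 23/3)
obs 11: x=0 → posterior Beta(11/2, 26/3)
obs 12: x=1 → posterior Beta(13/2, 26/3)
obs 13: x=0 → posterior Beta(13/2, 29/3)
obs 14: x=1 → posterior Beta(15/2, 29/3)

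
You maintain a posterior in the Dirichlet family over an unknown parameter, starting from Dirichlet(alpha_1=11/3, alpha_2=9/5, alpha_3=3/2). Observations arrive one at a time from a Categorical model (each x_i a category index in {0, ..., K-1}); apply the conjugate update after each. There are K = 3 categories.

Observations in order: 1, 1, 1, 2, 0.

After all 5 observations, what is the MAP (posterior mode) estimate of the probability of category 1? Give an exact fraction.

obs 1: x=1 → posterior Dirichlet(11/3, 14/5, 3/2)
obs 2: x=1 → posterior Dirichlet(11/3, 19/5, 3/2)
obs 3: x=1 → posterior Dirichlet(11/3, 24/5, 3/2)
obs 4: x=2 → posterior Dirichlet(11/3, 24/5, 5/2)
obs 5: x=0 → posterior Dirichlet(14/3, 24/5, 5/2)

114/269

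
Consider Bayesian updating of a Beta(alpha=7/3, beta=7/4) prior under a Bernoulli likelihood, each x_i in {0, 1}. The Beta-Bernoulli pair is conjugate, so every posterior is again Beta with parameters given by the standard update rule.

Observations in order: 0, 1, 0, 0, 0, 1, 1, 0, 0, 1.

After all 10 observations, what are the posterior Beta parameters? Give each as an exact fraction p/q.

alpha=19/3, beta=31/4

obs 1: x=0 → posterior Beta(7/3, 11/4)
obs 2: x=1 → posterior Beta(10/3, 11/4)
obs 3: x=0 → posterior Beta(10/3, 15/4)
obs 4: x=0 → posterior Beta(10/3, 19/4)
obs 5: x=0 → posterior Beta(10/3, 23/4)
obs 6: x=1 → posterior Beta(13/3, 23/4)
obs 7: x=1 → posterior Beta(16/3, 23/4)
obs 8: x=0 → posterior Beta(16/3, 27/4)
obs 9: x=0 → posterior Beta(16/3, 31/4)
obs 10: x=1 → posterior Beta(19/3, 31/4)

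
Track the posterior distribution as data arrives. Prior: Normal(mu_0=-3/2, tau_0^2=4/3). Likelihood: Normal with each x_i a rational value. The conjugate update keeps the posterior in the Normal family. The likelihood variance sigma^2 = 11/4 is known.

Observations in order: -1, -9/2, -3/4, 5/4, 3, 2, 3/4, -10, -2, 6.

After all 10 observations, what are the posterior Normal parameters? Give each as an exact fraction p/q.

obs 1: x=-1 → posterior Normal(-131/98, 44/49)
obs 2: x=-9/2 → posterior Normal(-55/26, 44/65)
obs 3: x=-3/4 → posterior Normal(-299/162, 44/81)
obs 4: x=5/4 → posterior Normal(-259/194, 44/97)
obs 5: x=3 → posterior Normal(-163/226, 44/113)
obs 6: x=2 → posterior Normal(-33/86, 44/129)
obs 7: x=3/4 → posterior Normal(-15/58, 44/145)
obs 8: x=-10 → posterior Normal(-395/322, 44/161)
obs 9: x=-2 → posterior Normal(-153/118, 44/177)
obs 10: x=6 → posterior Normal(-267/386, 44/193)

mu_0=-267/386, tau_0^2=44/193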